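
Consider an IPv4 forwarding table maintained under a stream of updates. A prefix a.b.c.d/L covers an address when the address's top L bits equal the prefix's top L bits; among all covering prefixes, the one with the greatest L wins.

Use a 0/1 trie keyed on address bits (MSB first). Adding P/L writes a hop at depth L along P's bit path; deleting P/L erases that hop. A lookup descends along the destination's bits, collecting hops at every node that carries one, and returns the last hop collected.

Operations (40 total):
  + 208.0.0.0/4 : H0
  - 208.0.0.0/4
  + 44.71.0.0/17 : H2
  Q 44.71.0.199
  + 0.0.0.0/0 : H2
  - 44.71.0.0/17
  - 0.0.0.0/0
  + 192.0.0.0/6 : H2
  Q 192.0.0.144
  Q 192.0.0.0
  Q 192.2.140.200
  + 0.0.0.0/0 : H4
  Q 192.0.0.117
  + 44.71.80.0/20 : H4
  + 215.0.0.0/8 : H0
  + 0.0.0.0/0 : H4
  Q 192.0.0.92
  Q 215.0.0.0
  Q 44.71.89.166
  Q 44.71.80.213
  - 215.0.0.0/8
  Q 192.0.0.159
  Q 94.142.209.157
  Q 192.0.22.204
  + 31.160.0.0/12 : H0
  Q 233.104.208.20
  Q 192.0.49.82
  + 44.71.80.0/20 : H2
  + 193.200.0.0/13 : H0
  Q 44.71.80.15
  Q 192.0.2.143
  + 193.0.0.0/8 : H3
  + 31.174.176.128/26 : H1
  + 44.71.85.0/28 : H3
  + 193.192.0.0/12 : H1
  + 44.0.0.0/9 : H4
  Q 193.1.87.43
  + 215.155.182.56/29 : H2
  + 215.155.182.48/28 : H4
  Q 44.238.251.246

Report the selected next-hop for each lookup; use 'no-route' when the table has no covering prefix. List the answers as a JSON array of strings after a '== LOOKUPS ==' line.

Trace:
  add 208.0.0.0/4 -> H0 at depth 4
  - 208.0.0.0/4 clear@4
  add 44.71.0.0/17 -> H2 at depth 17
  Q 44.71.0.199: descend 00101100010001110 ; hops seen [H2] ; pick H2
  add 0.0.0.0/0 -> H2 at depth 0
  - 44.71.0.0/17 clear@17
  - 0.0.0.0/0 clear@0
  add 192.0.0.0/6 -> H2 at depth 6
  Q 192.0.0.144: descend 110000 ; hops seen [H2] ; pick H2
  Q 192.0.0.0: descend 110000 ; hops seen [H2] ; pick H2
  Q 192.2.140.200: descend 110000 ; hops seen [H2] ; pick H2
  add 0.0.0.0/0 -> H4 at depth 0
  Q 192.0.0.117: descend 110000 ; hops seen [H4,H2] ; pick H2
  add 44.71.80.0/20 -> H4 at depth 20
  add 215.0.0.0/8 -> H0 at depth 8
  add 0.0.0.0/0 -> H4 at depth 0
  Q 192.0.0.92: descend 110000 ; hops seen [H4,H2] ; pick H2
  Q 215.0.0.0: descend 11010111 ; hops seen [H4,H0] ; pick H0
  Q 44.71.89.166: descend 00101100010001110101 ; hops seen [H4,H4] ; pick H4
  Q 44.71.80.213: descend 00101100010001110101 ; hops seen [H4,H4] ; pick H4
  - 215.0.0.0/8 clear@8
  Q 192.0.0.159: descend 110000 ; hops seen [H4,H2] ; pick H2
  Q 94.142.209.157: descend 0 ; hops seen [H4] ; pick H4
  Q 192.0.22.204: descend 110000 ; hops seen [H4,H2] ; pick H2
  add 31.160.0.0/12 -> H0 at depth 12
  Q 233.104.208.20: descend 11 ; hops seen [H4] ; pick H4
  Q 192.0.49.82: descend 110000 ; hops seen [H4,H2] ; pick H2
  add 44.71.80.0/20 -> H2 at depth 20
  add 193.200.0.0/13 -> H0 at depth 13
  Q 44.71.80.15: descend 00101100010001110101 ; hops seen [H4,H2] ; pick H2
  Q 192.0.2.143: descend 1100000 ; hops seen [H4,H2] ; pick H2
  add 193.0.0.0/8 -> H3 at depth 8
  add 31.174.176.128/26 -> H1 at depth 26
  add 44.71.85.0/28 -> H3 at depth 28
  add 193.192.0.0/12 -> H1 at depth 12
  add 44.0.0.0/9 -> H4 at depth 9
  Q 193.1.87.43: descend 11000001 ; hops seen [H4,H2,H3] ; pick H3
  add 215.155.182.56/29 -> H2 at depth 29
  add 215.155.182.48/28 -> H4 at depth 28
  Q 44.238.251.246: descend 00101100 ; hops seen [H4] ; pick H4

== LOOKUPS ==
["H2","H2","H2","H2","H2","H2","H0","H4","H4","H2","H4","H2","H4","H2","H2","H2","H3","H4"]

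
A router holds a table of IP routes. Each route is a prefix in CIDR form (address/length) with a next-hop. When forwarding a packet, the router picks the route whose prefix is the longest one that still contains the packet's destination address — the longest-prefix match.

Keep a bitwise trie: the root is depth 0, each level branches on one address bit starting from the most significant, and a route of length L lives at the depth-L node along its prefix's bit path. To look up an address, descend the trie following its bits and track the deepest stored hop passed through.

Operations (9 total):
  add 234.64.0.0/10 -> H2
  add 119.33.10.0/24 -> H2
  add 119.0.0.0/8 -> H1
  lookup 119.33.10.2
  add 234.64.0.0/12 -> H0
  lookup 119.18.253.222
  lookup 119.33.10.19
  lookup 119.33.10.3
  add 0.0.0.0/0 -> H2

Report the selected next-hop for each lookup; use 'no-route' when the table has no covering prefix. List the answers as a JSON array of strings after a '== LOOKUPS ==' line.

Apply in order:
  add 234.64.0.0/10 -> H2 at depth 10
  add 119.33.10.0/24 -> H2 at depth 24
  add 119.0.0.0/8 -> H1 at depth 8
  lookup 119.33.10.2: bits 011101110010000100001010 walk d0:-→d1:-→d2:-→d3:-→d4:-→d5:-→d6:-→d7:-→d8:H1→d9:-→d10:-→d11:-→d12:-→d13:-→d14:-→d15:-→d16:-→d17:-→d18:-→d19:-→d20:-→d21:-→d22:-→d23:-→d24:H2 -> H2
  add 234.64.0.0/12 -> H0 at depth 12
  lookup 119.18.253.222: bits 0111011100 walk d0:-→d1:-→d2:-→d3:-→d4:-→d5:-→d6:-→d7:-→d8:H1→d9:-→d10:- -> H1
  lookup 119.33.10.19: bits 011101110010000100001010 walk d0:-→d1:-→d2:-→d3:-→d4:-→d5:-→d6:-→d7:-→d8:H1→d9:-→d10:-→d11:-→d12:-→d13:-→d14:-→d15:-→d16:-→d17:-→d18:-→d19:-→d20:-→d21:-→d22:-→d23:-→d24:H2 -> H2
  lookup 119.33.10.3: bits 011101110010000100001010 walk d0:-→d1:-→d2:-→d3:-→d4:-→d5:-→d6:-→d7:-→d8:H1→d9:-→d10:-→d11:-→d12:-→d13:-→d14:-→d15:-→d16:-→d17:-→d18:-→d19:-→d20:-→d21:-→d22:-→d23:-→d24:H2 -> H2
  add 0.0.0.0/0 -> H2 at depth 0

== LOOKUPS ==
["H2","H1","H2","H2"]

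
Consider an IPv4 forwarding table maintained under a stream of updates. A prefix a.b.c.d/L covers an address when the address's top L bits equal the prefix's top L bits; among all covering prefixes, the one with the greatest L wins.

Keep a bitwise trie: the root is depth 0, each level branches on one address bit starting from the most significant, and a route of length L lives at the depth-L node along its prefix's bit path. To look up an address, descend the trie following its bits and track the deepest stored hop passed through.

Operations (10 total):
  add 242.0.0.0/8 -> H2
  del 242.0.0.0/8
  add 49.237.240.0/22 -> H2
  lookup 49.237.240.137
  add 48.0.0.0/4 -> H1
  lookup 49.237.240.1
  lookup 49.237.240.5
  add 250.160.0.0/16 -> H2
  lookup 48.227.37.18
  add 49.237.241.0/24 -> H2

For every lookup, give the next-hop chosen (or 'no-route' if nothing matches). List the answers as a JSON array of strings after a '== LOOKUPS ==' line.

Process each operation:
  + 242.0.0.0/8 (H2) depth=8
  del 242.0.0.0/8 (clear depth 8)
  + 49.237.240.0/22 (H2) depth=22
  ? 49.237.240.137  path d0:-→d1:-→d2:-→d3:-→d4:-→d5:-→d6:-→d7:-→d8:-→d9:-→d10:-→d11:-→d12:-→d13:-→d14:-→d15:-→d16:-→d17:-→d18:-→d19:-→d20:-→d21:-→d22:H2  best=H2
  + 48.0.0.0/4 (H1) depth=4
  ? 49.237.240.1  path d0:-→d1:-→d2:-→d3:-→d4:H1→d5:-→d6:-→d7:-→d8:-→d9:-→d10:-→d11:-→d12:-→d13:-→d14:-→d15:-→d16:-→d17:-→d18:-→d19:-→d20:-→d21:-→d22:H2  best=H2
  ? 49.237.240.5  path d0:-→d1:-→d2:-→d3:-→d4:H1→d5:-→d6:-→d7:-→d8:-→d9:-→d10:-→d11:-→d12:-→d13:-→d14:-→d15:-→d16:-→d17:-→d18:-→d19:-→d20:-→d21:-→d22:H2  best=H2
  + 250.160.0.0/16 (H2) depth=16
  ? 48.227.37.18  path d0:-→d1:-→d2:-→d3:-→d4:H1→d5:-→d6:-→d7:-  best=H1
  + 49.237.241.0/24 (H2) depth=24

== LOOKUPS ==
["H2","H2","H2","H1"]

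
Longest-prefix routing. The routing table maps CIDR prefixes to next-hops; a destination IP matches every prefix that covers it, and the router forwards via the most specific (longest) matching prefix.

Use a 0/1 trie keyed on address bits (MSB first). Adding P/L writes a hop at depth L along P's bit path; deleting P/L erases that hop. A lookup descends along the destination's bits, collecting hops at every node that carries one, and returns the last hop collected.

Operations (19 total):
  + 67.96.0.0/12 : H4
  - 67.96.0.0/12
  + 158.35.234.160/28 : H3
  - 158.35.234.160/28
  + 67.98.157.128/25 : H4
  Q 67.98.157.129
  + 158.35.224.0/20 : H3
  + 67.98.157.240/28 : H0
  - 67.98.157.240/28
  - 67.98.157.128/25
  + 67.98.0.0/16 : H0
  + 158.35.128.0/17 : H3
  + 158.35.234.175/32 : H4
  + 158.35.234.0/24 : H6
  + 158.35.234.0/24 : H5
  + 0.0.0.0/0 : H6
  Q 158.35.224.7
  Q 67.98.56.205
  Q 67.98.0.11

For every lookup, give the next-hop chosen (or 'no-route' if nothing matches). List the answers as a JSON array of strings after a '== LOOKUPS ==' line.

Trace:
  + 67.96.0.0/12 (H4) depth=12
  del 67.96.0.0/12 (clear depth 12)
  + 158.35.234.160/28 (H3) depth=28
  del 158.35.234.160/28 (clear depth 28)
  + 67.98.157.128/25 (H4) depth=25
  lookup 67.98.157.129: bits 0100001101100010100111011 walk d0:-→d1:-→d2:-→d3:-→d4:-→d5:-→d6:-→d7:-→d8:-→d9:-→d10:-→d11:-→d12:-→d13:-→d14:-→d15:-→d16:-→d17:-→d18:-→d19:-→d20:-→d21:-→d22:-→d23:-→d24:-→d25:H4 -> H4
  + 158.35.224.0/20 (H3) depth=20
  + 67.98.157.240/28 (H0) depth=28
  del 67.98.157.240/28 (clear depth 28)
  del 67.98.157.128/25 (clear depth 25)
  + 67.98.0.0/16 (H0) depth=16
  + 158.35.128.0/17 (H3) depth=17
  + 158.35.234.175/32 (H4) depth=32
  + 158.35.234.0/24 (H6) depth=24
  + 158.35.234.0/24 (H5) depth=24
  + 0.0.0.0/0 (H6) depth=0
  lookup 158.35.224.7: bits 10011110001000111110 walk d0:H6→d1:-→d2:-→d3:-→d4:-→d5:-→d6:-→d7:-→d8:-→d9:-→d10:-→d11:-→d12:-→d13:-→d14:-→d15:-→d16:-→d17:H3→d18:-→d19:-→d20:H3 -> H3
  lookup 67.98.56.205: bits 0100001101100010 walk d0:H6→d1:-→d2:-→d3:-→d4:-→d5:-→d6:-→d7:-→d8:-→d9:-→d10:-→d11:-→d12:-→d13:-→d14:-→d15:-→d16:H0 -> H0
  lookup 67.98.0.11: bits 0100001101100010 walk d0:H6→d1:-→d2:-→d3:-→d4:-→d5:-→d6:-→d7:-→d8:-→d9:-→d10:-→d11:-→d12:-→d13:-→d14:-→d15:-→d16:H0 -> H0

== LOOKUPS ==
["H4","H3","H0","H0"]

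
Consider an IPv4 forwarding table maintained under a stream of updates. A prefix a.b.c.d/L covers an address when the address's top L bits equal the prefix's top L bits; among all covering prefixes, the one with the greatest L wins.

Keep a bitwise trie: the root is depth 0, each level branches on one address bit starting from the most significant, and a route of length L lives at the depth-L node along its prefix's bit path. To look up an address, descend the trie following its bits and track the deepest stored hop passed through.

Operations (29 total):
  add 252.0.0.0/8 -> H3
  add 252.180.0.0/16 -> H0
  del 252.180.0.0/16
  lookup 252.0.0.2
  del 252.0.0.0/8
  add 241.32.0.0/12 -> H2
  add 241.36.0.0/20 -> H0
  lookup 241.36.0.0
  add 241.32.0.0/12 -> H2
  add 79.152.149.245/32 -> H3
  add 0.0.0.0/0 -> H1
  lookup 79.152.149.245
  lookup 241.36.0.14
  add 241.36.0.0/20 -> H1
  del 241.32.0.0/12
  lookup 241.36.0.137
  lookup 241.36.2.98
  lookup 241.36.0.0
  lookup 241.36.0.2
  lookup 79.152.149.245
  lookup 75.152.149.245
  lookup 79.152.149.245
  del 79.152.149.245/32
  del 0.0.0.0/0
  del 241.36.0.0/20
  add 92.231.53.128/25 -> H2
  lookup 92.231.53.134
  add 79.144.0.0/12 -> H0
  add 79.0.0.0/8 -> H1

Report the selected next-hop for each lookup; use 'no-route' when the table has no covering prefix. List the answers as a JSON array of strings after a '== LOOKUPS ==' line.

Process each operation:
  + 252.0.0.0/8 (H3) depth=8
  + 252.180.0.0/16 (H0) depth=16
  del 252.180.0.0/16 (clear depth 16)
  Q 252.0.0.2: descend 11111100 ; hops seen [H3] ; pick H3
  del 252.0.0.0/8 (clear depth 8)
  + 241.32.0.0/12 (H2) depth=12
  + 241.36.0.0/20 (H0) depth=20
  Q 241.36.0.0: descend 11110001001001000000 ; hops seen [H2,H0] ; pick H0
  + 241.32.0.0/12 (H2) depth=12
  + 79.152.149.245/32 (H3) depth=32
  + 0.0.0.0/0 (H1) depth=0
  Q 79.152.149.245: descend 01001111100110001001010111110101 ; hops seen [H1,H3] ; pick H3
  Q 241.36.0.14: descend 11110001001001000000 ; hops seen [H1,H2,H0] ; pick H0
  + 241.36.0.0/20 (H1) depth=20
  del 241.32.0.0/12 (clear depth 12)
  Q 241.36.0.137: descend 11110001001001000000 ; hops seen [H1,H1] ; pick H1
  Q 241.36.2.98: descend 11110001001001000000 ; hops seen [H1,H1] ; pick H1
  Q 241.36.0.0: descend 11110001001001000000 ; hops seen [H1,H1] ; pick H1
  Q 241.36.0.2: descend 11110001001001000000 ; hops seen [H1,H1] ; pick H1
  Q 79.152.149.245: descend 01001111100110001001010111110101 ; hops seen [H1,H3] ; pick H3
  Q 75.152.149.245: descend 01001 ; hops seen [H1] ; pick H1
  Q 79.152.149.245: descend 01001111100110001001010111110101 ; hops seen [H1,H3] ; pick H3
  del 79.152.149.245/32 (clear depth 32)
  del 0.0.0.0/0 (clear depth 0)
  del 241.36.0.0/20 (clear depth 20)
  + 92.231.53.128/25 (H2) depth=25
  Q 92.231.53.134: descend 0101110011100111001101011 ; hops seen [H2] ; pick H2
  + 79.144.0.0/12 (H0) depth=12
  + 79.0.0.0/8 (H1) depth=8

== LOOKUPS ==
["H3","H0","H3","H0","H1","H1","H1","H1","H3","H1","H3","H2"]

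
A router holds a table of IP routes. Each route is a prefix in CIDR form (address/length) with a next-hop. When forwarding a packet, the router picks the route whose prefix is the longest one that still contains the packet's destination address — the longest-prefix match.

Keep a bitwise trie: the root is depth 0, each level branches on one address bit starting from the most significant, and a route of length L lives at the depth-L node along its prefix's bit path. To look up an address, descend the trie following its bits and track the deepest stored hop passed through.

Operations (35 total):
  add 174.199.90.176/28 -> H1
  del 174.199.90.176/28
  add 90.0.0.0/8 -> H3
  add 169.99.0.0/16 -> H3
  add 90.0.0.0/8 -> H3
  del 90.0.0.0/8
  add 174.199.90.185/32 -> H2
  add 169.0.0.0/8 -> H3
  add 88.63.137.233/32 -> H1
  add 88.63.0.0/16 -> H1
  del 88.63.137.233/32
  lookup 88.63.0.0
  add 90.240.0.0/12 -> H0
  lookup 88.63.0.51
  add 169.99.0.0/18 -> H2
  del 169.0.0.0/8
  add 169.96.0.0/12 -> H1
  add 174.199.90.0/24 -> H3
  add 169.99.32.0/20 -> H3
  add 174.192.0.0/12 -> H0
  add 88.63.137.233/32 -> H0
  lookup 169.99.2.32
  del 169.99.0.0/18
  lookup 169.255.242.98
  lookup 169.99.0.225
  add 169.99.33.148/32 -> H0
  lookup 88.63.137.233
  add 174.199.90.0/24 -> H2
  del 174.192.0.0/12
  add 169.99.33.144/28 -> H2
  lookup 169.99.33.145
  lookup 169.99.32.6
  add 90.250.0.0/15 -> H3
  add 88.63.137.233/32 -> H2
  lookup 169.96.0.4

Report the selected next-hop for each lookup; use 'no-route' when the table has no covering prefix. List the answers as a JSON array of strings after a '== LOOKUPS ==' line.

Process each operation:
  add 174.199.90.176/28 -> H1 at depth 28
  del 174.199.90.176/28 (clear depth 28)
  add 90.0.0.0/8 -> H3 at depth 8
  add 169.99.0.0/16 -> H3 at depth 16
  add 90.0.0.0/8 -> H3 at depth 8
  del 90.0.0.0/8 (clear depth 8)
  add 174.199.90.185/32 -> H2 at depth 32
  add 169.0.0.0/8 -> H3 at depth 8
  add 88.63.137.233/32 -> H1 at depth 32
  add 88.63.0.0/16 -> H1 at depth 16
  del 88.63.137.233/32 (clear depth 32)
  Q 88.63.0.0: descend 0101100000111111 ; hops seen [H1] ; pick H1
  add 90.240.0.0/12 -> H0 at depth 12
  Q 88.63.0.51: descend 0101100000111111 ; hops seen [H1] ; pick H1
  add 169.99.0.0/18 -> H2 at depth 18
  del 169.0.0.0/8 (clear depth 8)
  add 169.96.0.0/12 -> H1 at depth 12
  add 174.199.90.0/24 -> H3 at depth 24
  add 169.99.32.0/20 -> H3 at depth 20
  add 174.192.0.0/12 -> H0 at depth 12
  add 88.63.137.233/32 -> H0 at depth 32
  Q 169.99.2.32: descend 101010010110001100 ; hops seen [H1,H3,H2] ; pick H2
  del 169.99.0.0/18 (clear depth 18)
  Q 169.255.242.98: descend 10101001 ; hops seen [∅] ; pick no-route
  Q 169.99.0.225: descend 101010010110001100 ; hops seen [H1,H3] ; pick H3
  add 169.99.33.148/32 -> H0 at depth 32
  Q 88.63.137.233: descend 01011000001111111000100111101001 ; hops seen [H1,H0] ; pick H0
  add 174.199.90.0/24 -> H2 at depth 24
  del 174.192.0.0/12 (clear depth 12)
  add 169.99.33.144/28 -> H2 at depth 28
  Q 169.99.33.145: descend 10101001011000110010000110010 ; hops seen [H1,H3,H3,H2] ; pick H2
  Q 169.99.32.6: descend 10101001011000110010000 ; hops seen [H1,H3,H3] ; pick H3
  add 90.250.0.0/15 -> H3 at depth 15
  add 88.63.137.233/32 -> H2 at depth 32
  Q 169.96.0.4: descend 10101001011000 ; hops seen [H1] ; pick H1

== LOOKUPS ==
["H1","H1","H2","no-route","H3","H0","H2","H3","H1"]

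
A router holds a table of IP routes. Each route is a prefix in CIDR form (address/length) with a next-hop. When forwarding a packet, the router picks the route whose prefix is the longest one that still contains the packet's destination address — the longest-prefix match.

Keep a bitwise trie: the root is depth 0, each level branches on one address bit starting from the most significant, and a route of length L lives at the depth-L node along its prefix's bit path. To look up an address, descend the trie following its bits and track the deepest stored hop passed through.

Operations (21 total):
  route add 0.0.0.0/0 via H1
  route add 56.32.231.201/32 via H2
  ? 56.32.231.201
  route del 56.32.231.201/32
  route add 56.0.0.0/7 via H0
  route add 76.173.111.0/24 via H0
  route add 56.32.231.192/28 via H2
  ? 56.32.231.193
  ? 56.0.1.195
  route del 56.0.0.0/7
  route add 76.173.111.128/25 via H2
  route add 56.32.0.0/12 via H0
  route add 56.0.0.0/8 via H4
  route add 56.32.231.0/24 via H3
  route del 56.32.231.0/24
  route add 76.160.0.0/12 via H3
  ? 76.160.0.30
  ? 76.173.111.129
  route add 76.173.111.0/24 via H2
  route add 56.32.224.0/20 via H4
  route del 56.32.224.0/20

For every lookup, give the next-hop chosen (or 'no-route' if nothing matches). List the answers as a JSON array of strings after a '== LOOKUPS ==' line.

Trace:
  add 0.0.0.0/0 -> H1 at depth 0
  add 56.32.231.201/32 -> H2 at depth 32
  Q 56.32.231.201: descend 00111000001000001110011111001001 ; hops seen [H1,H2] ; pick H2
  del 56.32.231.201/32 (clear depth 32)
  add 56.0.0.0/7 -> H0 at depth 7
  add 76.173.111.0/24 -> H0 at depth 24
  add 56.32.231.192/28 -> H2 at depth 28
  Q 56.32.231.193: descend 0011100000100000111001111100 ; hops seen [H1,H0,H2] ; pick H2
  Q 56.0.1.195: descend 0011100000 ; hops seen [H1,H0] ; pick H0
  del 56.0.0.0/7 (clear depth 7)
  add 76.173.111.128/25 -> H2 at depth 25
  add 56.32.0.0/12 -> H0 at depth 12
  add 56.0.0.0/8 -> H4 at depth 8
  add 56.32.231.0/24 -> H3 at depth 24
  del 56.32.231.0/24 (clear depth 24)
  add 76.160.0.0/12 -> H3 at depth 12
  Q 76.160.0.30: descend 010011001010 ; hops seen [H1,H3] ; pick H3
  Q 76.173.111.129: descend 0100110010101101011011111 ; hops seen [H1,H3,H0,H2] ; pick H2
  add 76.173.111.0/24 -> H2 at depth 24
  add 56.32.224.0/20 -> H4 at depth 20
  del 56.32.224.0/20 (clear depth 20)

== LOOKUPS ==
["H2","H2","H0","H3","H2"]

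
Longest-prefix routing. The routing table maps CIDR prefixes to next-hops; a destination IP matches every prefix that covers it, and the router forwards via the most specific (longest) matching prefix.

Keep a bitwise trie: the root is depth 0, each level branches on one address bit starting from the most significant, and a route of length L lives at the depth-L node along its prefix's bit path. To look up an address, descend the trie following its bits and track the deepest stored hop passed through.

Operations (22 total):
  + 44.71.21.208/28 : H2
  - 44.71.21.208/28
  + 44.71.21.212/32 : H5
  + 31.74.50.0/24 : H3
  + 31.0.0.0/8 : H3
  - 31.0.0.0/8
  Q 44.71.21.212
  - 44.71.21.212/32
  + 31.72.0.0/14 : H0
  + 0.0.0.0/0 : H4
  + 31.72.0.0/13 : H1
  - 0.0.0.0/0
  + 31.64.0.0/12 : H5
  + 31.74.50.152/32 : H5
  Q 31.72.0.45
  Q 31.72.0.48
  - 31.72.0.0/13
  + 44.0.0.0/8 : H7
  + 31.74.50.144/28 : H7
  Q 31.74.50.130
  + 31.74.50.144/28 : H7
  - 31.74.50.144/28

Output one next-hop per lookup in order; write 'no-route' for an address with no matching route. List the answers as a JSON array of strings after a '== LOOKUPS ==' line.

Apply in order:
  + 44.71.21.208/28 (H2) depth=28
  del 44.71.21.208/28 (clear depth 28)
  + 44.71.21.212/32 (H5) depth=32
  + 31.74.50.0/24 (H3) depth=24
  + 31.0.0.0/8 (H3) depth=8
  del 31.0.0.0/8 (clear depth 8)
  Q 44.71.21.212: descend 00101100010001110001010111010100 ; hops seen [H5] ; pick H5
  del 44.71.21.212/32 (clear depth 32)
  + 31.72.0.0/14 (H0) depth=14
  + 0.0.0.0/0 (H4) depth=0
  + 31.72.0.0/13 (H1) depth=13
  del 0.0.0.0/0 (clear depth 0)
  + 31.64.0.0/12 (H5) depth=12
  + 31.74.50.152/32 (H5) depth=32
  Q 31.72.0.45: descend 00011111010010 ; hops seen [H5,H1,H0] ; pick H0
  Q 31.72.0.48: descend 00011111010010 ; hops seen [H5,H1,H0] ; pick H0
  del 31.72.0.0/13 (clear depth 13)
  + 44.0.0.0/8 (H7) depth=8
  + 31.74.50.144/28 (H7) depth=28
  Q 31.74.50.130: descend 000111110100101000110010100 ; hops seen [H5,H0,H3] ; pick H3
  + 31.74.50.144/28 (H7) depth=28
  del 31.74.50.144/28 (clear depth 28)

== LOOKUPS ==
["H5","H0","H0","H3"]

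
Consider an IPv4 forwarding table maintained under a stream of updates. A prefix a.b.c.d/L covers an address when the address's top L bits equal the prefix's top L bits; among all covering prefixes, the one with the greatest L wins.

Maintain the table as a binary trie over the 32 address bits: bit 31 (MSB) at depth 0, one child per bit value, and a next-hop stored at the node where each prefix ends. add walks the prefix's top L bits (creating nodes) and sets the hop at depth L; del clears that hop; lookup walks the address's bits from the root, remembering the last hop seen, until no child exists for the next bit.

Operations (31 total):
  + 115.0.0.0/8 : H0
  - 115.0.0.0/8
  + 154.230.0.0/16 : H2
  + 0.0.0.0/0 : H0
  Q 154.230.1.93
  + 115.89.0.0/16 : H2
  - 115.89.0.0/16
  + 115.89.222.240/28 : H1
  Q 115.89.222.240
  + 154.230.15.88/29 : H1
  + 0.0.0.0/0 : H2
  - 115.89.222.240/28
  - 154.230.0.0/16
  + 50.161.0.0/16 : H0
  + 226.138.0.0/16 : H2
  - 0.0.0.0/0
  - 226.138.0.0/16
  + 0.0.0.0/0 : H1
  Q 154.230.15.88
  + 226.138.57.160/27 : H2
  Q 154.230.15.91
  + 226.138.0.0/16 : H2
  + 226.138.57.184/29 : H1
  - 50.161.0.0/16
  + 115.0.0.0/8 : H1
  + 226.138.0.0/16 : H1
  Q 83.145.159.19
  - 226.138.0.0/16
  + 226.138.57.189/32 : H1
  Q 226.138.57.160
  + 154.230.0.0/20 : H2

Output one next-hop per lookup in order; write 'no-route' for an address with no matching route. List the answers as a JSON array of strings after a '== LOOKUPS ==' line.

Trace:
  add 115.0.0.0/8 -> H0 at depth 8
  del 115.0.0.0/8 (clear depth 8)
  add 154.230.0.0/16 -> H2 at depth 16
  add 0.0.0.0/0 -> H0 at depth 0
  ? 154.230.1.93  path d0:H0→d1:-→d2:-→d3:-→d4:-→d5:-→d6:-→d7:-→d8:-→d9:-→d10:-→d11:-→d12:-→d13:-→d14:-→d15:-→d16:H2  best=H2
  add 115.89.0.0/16 -> H2 at depth 16
  del 115.89.0.0/16 (clear depth 16)
  add 115.89.222.240/28 -> H1 at depth 28
  ? 115.89.222.240  path d0:H0→d1:-→d2:-→d3:-→d4:-→d5:-→d6:-→d7:-→d8:-→d9:-→d10:-→d11:-→d12:-→d13:-→d14:-→d15:-→d16:-→d17:-→d18:-→d19:-→d20:-→d21:-→d22:-→d23:-→d24:-→d25:-→d26:-→d27:-→d28:H1  best=H1
  add 154.230.15.88/29 -> H1 at depth 29
  add 0.0.0.0/0 -> H2 at depth 0
  del 115.89.222.240/28 (clear depth 28)
  del 154.230.0.0/16 (clear depth 16)
  add 50.161.0.0/16 -> H0 at depth 16
  add 226.138.0.0/16 -> H2 at depth 16
  del 0.0.0.0/0 (clear depth 0)
  del 226.138.0.0/16 (clear depth 16)
  add 0.0.0.0/0 -> H1 at depth 0
  ? 154.230.15.88  path d0:H1→d1:-→d2:-→d3:-→d4:-→d5:-→d6:-→d7:-→d8:-→d9:-→d10:-→d11:-→d12:-→d13:-→d14:-→d15:-→d16:-→d17:-→d18:-→d19:-→d20:-→d21:-→d22:-→d23:-→d24:-→d25:-→d26:-→d27:-→d28:-→d29:H1  best=H1
  add 226.138.57.160/27 -> H2 at depth 27
  ? 154.230.15.91  path d0:H1→d1:-→d2:-→d3:-→d4:-→d5:-→d6:-→d7:-→d8:-→d9:-→d10:-→d11:-→d12:-→d13:-→d14:-→d15:-→d16:-→d17:-→d18:-→d19:-→d20:-→d21:-→d22:-→d23:-→d24:-→d25:-→d26:-→d27:-→d28:-→d29:H1  best=H1
  add 226.138.0.0/16 -> H2 at depth 16
  add 226.138.57.184/29 -> H1 at depth 29
  del 50.161.0.0/16 (clear depth 16)
  add 115.0.0.0/8 -> H1 at depth 8
  add 226.138.0.0/16 -> H1 at depth 16
  ? 83.145.159.19  path d0:H1→d1:-→d2:-  best=H1
  del 226.138.0.0/16 (clear depth 16)
  add 226.138.57.189/32 -> H1 at depth 32
  ? 226.138.57.160  path d0:H1→d1:-→d2:-→d3:-→d4:-→d5:-→d6:-→d7:-→d8:-→d9:-→d10:-→d11:-→d12:-→d13:-→d14:-→d15:-→d16:-→d17:-→d18:-→d19:-→d20:-→d21:-→d22:-→d23:-→d24:-→d25:-→d26:-→d27:H2  best=H2
  add 154.230.0.0/20 -> H2 at depth 20

== LOOKUPS ==
["H2","H1","H1","H1","H1","H2"]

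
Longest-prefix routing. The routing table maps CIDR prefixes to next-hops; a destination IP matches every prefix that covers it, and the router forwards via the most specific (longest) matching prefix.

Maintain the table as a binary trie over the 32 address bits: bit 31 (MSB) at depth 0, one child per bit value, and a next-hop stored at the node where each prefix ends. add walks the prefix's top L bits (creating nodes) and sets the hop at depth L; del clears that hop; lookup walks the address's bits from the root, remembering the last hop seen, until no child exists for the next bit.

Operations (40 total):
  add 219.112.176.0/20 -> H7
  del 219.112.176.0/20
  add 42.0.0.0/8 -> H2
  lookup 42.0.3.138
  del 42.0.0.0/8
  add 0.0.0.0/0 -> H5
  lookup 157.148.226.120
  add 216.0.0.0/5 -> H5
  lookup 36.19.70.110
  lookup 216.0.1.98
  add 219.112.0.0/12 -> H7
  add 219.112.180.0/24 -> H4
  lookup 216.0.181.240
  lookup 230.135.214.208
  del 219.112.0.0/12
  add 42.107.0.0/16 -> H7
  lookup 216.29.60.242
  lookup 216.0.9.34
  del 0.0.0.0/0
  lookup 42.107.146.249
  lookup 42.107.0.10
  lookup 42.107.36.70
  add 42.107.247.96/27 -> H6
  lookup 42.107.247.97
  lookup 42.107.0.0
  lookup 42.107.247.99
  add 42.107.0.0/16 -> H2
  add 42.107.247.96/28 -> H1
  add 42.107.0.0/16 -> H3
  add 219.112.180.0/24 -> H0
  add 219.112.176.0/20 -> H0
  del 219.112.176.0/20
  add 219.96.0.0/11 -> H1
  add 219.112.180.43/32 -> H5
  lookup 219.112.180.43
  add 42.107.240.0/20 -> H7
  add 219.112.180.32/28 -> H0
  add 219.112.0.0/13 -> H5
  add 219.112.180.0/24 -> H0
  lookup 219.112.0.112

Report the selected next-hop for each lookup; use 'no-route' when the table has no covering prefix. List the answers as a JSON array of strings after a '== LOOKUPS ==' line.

Trace:
  + 219.112.176.0/20 (H7) depth=20
  - 219.112.176.0/20 clear@20
  + 42.0.0.0/8 (H2) depth=8
  Q 42.0.3.138: descend 00101010 ; hops seen [H2] ; pick H2
  - 42.0.0.0/8 clear@8
  + 0.0.0.0/0 (H5) depth=0
  Q 157.148.226.120: descend 1 ; hops seen [H5] ; pick H5
  + 216.0.0.0/5 (H5) depth=5
  Q 36.19.70.110: descend 0010 ; hops seen [H5] ; pick H5
  Q 216.0.1.98: descend 110110 ; hops seen [H5,H5] ; pick H5
  + 219.112.0.0/12 (H7) depth=12
  + 219.112.180.0/24 (H4) depth=24
  Q 216.0.181.240: descend 110110 ; hops seen [H5,H5] ; pick H5
  Q 230.135.214.208: descend 11 ; hops seen [H5] ; pick H5
  - 219.112.0.0/12 clear@12
  + 42.107.0.0/16 (H7) depth=16
  Q 216.29.60.242: descend 110110 ; hops seen [H5,H5] ; pick H5
  Q 216.0.9.34: descend 110110 ; hops seen [H5,H5] ; pick H5
  - 0.0.0.0/0 clear@0
  Q 42.107.146.249: descend 0010101001101011 ; hops seen [H7] ; pick H7
  Q 42.107.0.10: descend 0010101001101011 ; hops seen [H7] ; pick H7
  Q 42.107.36.70: descend 0010101001101011 ; hops seen [H7] ; pick H7
  + 42.107.247.96/27 (H6) depth=27
  Q 42.107.247.97: descend 001010100110101111110111011 ; hops seen [H7,H6] ; pick H6
  Q 42.107.0.0: descend 0010101001101011 ; hops seen [H7] ; pick H7
  Q 42.107.247.99: descend 001010100110101111110111011 ; hops seen [H7,H6] ; pick H6
  + 42.107.0.0/16 (H2) depth=16
  + 42.107.247.96/28 (H1) depth=28
  + 42.107.0.0/16 (H3) depth=16
  + 219.112.180.0/24 (H0) depth=24
  + 219.112.176.0/20 (H0) depth=20
  - 219.112.176.0/20 clear@20
  + 219.96.0.0/11 (H1) depth=11
  + 219.112.180.43/32 (H5) depth=32
  Q 219.112.180.43: descend 11011011011100001011010000101011 ; hops seen [H5,H1,H0,H5] ; pick H5
  + 42.107.240.0/20 (H7) depth=20
  + 219.112.180.32/28 (H0) depth=28
  + 219.112.0.0/13 (H5) depth=13
  + 219.112.180.0/24 (H0) depth=24
  Q 219.112.0.112: descend 1101101101110000 ; hops seen [H5,H1,H5] ; pick H5

== LOOKUPS ==
["H2","H5","H5","H5","H5","H5","H5","H5","H7","H7","H7","H6","H7","H6","H5","H5"]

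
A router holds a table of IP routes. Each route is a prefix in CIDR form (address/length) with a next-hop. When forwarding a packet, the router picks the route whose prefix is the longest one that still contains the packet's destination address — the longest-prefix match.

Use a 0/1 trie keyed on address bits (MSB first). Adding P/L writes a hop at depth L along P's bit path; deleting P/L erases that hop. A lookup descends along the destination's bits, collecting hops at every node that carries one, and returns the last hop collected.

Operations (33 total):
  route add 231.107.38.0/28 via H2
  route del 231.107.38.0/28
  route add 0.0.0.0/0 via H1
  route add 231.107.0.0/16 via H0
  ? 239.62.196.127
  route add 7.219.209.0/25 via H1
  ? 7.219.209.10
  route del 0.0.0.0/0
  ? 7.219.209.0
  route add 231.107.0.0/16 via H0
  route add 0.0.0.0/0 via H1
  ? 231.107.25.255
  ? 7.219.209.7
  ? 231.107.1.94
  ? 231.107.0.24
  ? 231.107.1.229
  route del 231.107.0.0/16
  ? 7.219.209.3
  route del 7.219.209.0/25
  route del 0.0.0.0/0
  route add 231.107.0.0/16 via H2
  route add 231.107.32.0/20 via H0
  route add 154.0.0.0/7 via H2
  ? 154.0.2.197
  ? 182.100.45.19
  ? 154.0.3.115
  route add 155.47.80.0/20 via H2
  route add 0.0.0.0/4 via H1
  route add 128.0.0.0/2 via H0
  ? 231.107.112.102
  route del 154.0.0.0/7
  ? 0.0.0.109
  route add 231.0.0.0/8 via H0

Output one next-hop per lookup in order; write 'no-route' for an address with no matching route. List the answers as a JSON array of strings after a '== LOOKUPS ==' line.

Apply in order:
  add 231.107.38.0/28 -> H2 at depth 28
  del 231.107.38.0/28 (clear depth 28)
  add 0.0.0.0/0 -> H1 at depth 0
  add 231.107.0.0/16 -> H0 at depth 16
  Q 239.62.196.127: descend 1110 ; hops seen [H1] ; pick H1
  add 7.219.209.0/25 -> H1 at depth 25
  Q 7.219.209.10: descend 0000011111011011110100010 ; hops seen [H1,H1] ; pick H1
  del 0.0.0.0/0 (clear depth 0)
  Q 7.219.209.0: descend 0000011111011011110100010 ; hops seen [H1] ; pick H1
  add 231.107.0.0/16 -> H0 at depth 16
  add 0.0.0.0/0 -> H1 at depth 0
  Q 231.107.25.255: descend 111001110110101100 ; hops seen [H1,H0] ; pick H0
  Q 7.219.209.7: descend 0000011111011011110100010 ; hops seen [H1,H1] ; pick H1
  Q 231.107.1.94: descend 111001110110101100 ; hops seen [H1,H0] ; pick H0
  Q 231.107.0.24: descend 111001110110101100 ; hops seen [H1,H0] ; pick H0
  Q 231.107.1.229: descend 111001110110101100 ; hops seen [H1,H0] ; pick H0
  del 231.107.0.0/16 (clear depth 16)
  Q 7.219.209.3: descend 0000011111011011110100010 ; hops seen [H1,H1] ; pick H1
  del 7.219.209.0/25 (clear depth 25)
  del 0.0.0.0/0 (clear depth 0)
  add 231.107.0.0/16 -> H2 at depth 16
  add 231.107.32.0/20 -> H0 at depth 20
  add 154.0.0.0/7 -> H2 at depth 7
  Q 154.0.2.197: descend 1001101 ; hops seen [H2] ; pick H2
  Q 182.100.45.19: descend 10 ; hops seen [∅] ; pick no-route
  Q 154.0.3.115: descend 1001101 ; hops seen [H2] ; pick H2
  add 155.47.80.0/20 -> H2 at depth 20
  add 0.0.0.0/4 -> H1 at depth 4
  add 128.0.0.0/2 -> H0 at depth 2
  Q 231.107.112.102: descend 11100111011010110 ; hops seen [H2] ; pick H2
  del 154.0.0.0/7 (clear depth 7)
  Q 0.0.0.109: descend 00000 ; hops seen [H1] ; pick H1
  add 231.0.0.0/8 -> H0 at depth 8

== LOOKUPS ==
["H1","H1","H1","H0","H1","H0","H0","H0","H1","H2","no-route","H2","H2","H1"]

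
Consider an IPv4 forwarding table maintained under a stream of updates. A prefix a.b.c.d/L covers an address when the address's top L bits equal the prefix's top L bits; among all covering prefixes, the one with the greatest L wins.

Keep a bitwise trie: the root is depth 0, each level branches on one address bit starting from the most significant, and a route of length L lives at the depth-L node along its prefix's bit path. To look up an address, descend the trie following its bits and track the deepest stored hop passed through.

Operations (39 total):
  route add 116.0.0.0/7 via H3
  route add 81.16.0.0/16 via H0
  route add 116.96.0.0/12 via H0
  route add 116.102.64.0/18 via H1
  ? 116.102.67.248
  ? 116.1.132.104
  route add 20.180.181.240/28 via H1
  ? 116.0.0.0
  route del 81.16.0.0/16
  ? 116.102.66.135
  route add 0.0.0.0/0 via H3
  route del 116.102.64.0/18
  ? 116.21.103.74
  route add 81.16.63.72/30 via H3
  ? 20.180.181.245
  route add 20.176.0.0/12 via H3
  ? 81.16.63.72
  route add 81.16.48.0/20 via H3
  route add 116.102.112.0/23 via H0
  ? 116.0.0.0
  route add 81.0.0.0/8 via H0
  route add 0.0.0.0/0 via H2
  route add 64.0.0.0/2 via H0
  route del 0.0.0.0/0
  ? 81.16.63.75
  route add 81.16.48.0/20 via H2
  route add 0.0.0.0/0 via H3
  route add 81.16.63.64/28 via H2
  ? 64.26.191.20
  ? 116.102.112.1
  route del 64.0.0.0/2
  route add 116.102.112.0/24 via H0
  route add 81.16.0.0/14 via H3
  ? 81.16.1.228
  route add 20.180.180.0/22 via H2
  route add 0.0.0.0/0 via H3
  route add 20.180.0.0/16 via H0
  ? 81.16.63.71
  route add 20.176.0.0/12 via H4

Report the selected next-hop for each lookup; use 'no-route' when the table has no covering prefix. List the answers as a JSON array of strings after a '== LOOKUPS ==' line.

Trace:
  add 116.0.0.0/7 -> H3 at depth 7
  add 81.16.0.0/16 -> H0 at depth 16
  add 116.96.0.0/12 -> H0 at depth 12
  add 116.102.64.0/18 -> H1 at depth 18
  ? 116.102.67.248  path d0:-→d1:-→d2:-→d3:-→d4:-→d5:-→d6:-→d7:H3→d8:-→d9:-→d10:-→d11:-→d12:H0→d13:-→d14:-→d15:-→d16:-→d17:-→d18:H1  best=H1
  ? 116.1.132.104  path d0:-→d1:-→d2:-→d3:-→d4:-→d5:-→d6:-→d7:H3→d8:-→d9:-  best=H3
  add 20.180.181.240/28 -> H1 at depth 28
  ? 116.0.0.0  path d0:-→d1:-→d2:-→d3:-→d4:-→d5:-→d6:-→d7:H3→d8:-→d9:-  best=H3
  - 81.16.0.0/16 clear@16
  ? 116.102.66.135  path d0:-→d1:-→d2:-→d3:-→d4:-→d5:-→d6:-→d7:H3→d8:-→d9:-→d10:-→d11:-→d12:H0→d13:-→d14:-→d15:-→d16:-→d17:-→d18:H1  best=H1
  add 0.0.0.0/0 -> H3 at depth 0
  - 116.102.64.0/18 clear@18
  ? 116.21.103.74  path d0:H3→d1:-→d2:-→d3:-→d4:-→d5:-→d6:-→d7:H3→d8:-→d9:-  best=H3
  add 81.16.63.72/30 -> H3 at depth 30
  ? 20.180.181.245  path d0:H3→d1:-→d2:-→d3:-→d4:-→d5:-→d6:-→d7:-→d8:-→d9:-→d10:-→d11:-→d12:-→d13:-→d14:-→d15:-→d16:-→d17:-→d18:-→d19:-→d20:-→d21:-→d22:-→d23:-→d24:-→d25:-→d26:-→d27:-→d28:H1  best=H1
  add 20.176.0.0/12 -> H3 at depth 12
  ? 81.16.63.72  path d0:H3→d1:-→d2:-→d3:-→d4:-→d5:-→d6:-→d7:-→d8:-→d9:-→d10:-→d11:-→d12:-→d13:-→d14:-→d15:-→d16:-→d17:-→d18:-→d19:-→d20:-→d21:-→d22:-→d23:-→d24:-→d25:-→d26:-→d27:-→d28:-→d29:-→d30:H3  best=H3
  add 81.16.48.0/20 -> H3 at depth 20
  add 116.102.112.0/23 -> H0 at depth 23
  ? 116.0.0.0  path d0:H3→d1:-→d2:-→d3:-→d4:-→d5:-→d6:-→d7:H3→d8:-→d9:-  best=H3
  add 81.0.0.0/8 -> H0 at depth 8
  add 0.0.0.0/0 -> H2 at depth 0
  add 64.0.0.0/2 -> H0 at depth 2
  - 0.0.0.0/0 clear@0
  ? 81.16.63.75  path d0:-→d1:-→d2:H0→d3:-→d4:-→d5:-→d6:-→d7:-→d8:H0→d9:-→d10:-→d11:-→d12:-→d13:-→d14:-→d15:-→d16:-→d17:-→d18:-→d19:-→d20:H3→d21:-→d22:-→d23:-→d24:-→d25:-→d26:-→d27:-→d28:-→d29:-→d30:H3  best=H3
  add 81.16.48.0/20 -> H2 at depth 20
  add 0.0.0.0/0 -> H3 at depth 0
  add 81.16.63.64/28 -> H2 at depth 28
  ? 64.26.191.20  path d0:H3→d1:-→d2:H0→d3:-  best=H0
  ? 116.102.112.1  path d0:H3→d1:-→d2:H0→d3:-→d4:-→d5:-→d6:-→d7:H3→d8:-→d9:-→d10:-→d11:-→d12:H0→d13:-→d14:-→d15:-→d16:-→d17:-→d18:-→d19:-→d20:-→d21:-→d22:-→d23:H0  best=H0
  - 64.0.0.0/2 clear@2
  add 116.102.112.0/24 -> H0 at depth 24
  add 81.16.0.0/14 -> H3 at depth 14
  ? 81.16.1.228  path d0:H3→d1:-→d2:-→d3:-→d4:-→d5:-→d6:-→d7:-→d8:H0→d9:-→d10:-→d11:-→d12:-→d13:-→d14:H3→d15:-→d16:-→d17:-→d18:-  best=H3
  add 20.180.180.0/22 -> H2 at depth 22
  add 0.0.0.0/0 -> H3 at depth 0
  add 20.180.0.0/16 -> H0 at depth 16
  ? 81.16.63.71  path d0:H3→d1:-→d2:-→d3:-→d4:-→d5:-→d6:-→d7:-→d8:H0→d9:-→d10:-→d11:-→d12:-→d13:-→d14:H3→d15:-→d16:-→d17:-→d18:-→d19:-→d20:H2→d21:-→d22:-→d23:-→d24:-→d25:-→d26:-→d27:-→d28:H2  best=H2
  add 20.176.0.0/12 -> H4 at depth 12

== LOOKUPS ==
["H1","H3","H3","H1","H3","H1","H3","H3","H3","H0","H0","H3","H2"]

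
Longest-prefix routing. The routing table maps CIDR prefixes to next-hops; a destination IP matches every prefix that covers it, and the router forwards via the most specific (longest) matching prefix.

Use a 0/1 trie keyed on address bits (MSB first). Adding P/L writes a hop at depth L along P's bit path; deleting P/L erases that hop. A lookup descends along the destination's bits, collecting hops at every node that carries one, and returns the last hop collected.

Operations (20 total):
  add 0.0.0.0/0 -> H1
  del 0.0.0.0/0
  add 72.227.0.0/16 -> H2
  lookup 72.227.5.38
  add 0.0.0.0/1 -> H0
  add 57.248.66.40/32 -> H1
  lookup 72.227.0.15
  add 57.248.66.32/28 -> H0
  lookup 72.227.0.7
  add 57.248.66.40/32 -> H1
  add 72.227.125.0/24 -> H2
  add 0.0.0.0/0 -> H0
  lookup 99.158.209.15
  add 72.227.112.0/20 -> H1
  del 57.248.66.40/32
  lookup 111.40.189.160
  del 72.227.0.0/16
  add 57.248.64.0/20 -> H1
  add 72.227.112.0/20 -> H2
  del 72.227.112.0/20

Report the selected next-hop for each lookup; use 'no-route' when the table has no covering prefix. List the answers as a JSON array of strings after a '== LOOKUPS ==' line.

Process each operation:
  + 0.0.0.0/0 (H1) depth=0
  del 0.0.0.0/0 (clear depth 0)
  + 72.227.0.0/16 (H2) depth=16
  ? 72.227.5.38  path d0:-→d1:-→d2:-→d3:-→d4:-→d5:-→d6:-→d7:-→d8:-→d9:-→d10:-→d11:-→d12:-→d13:-→d14:-→d15:-→d16:H2  best=H2
  + 0.0.0.0/1 (H0) depth=1
  + 57.248.66.40/32 (H1) depth=32
  ? 72.227.0.15  path d0:-→d1:H0→d2:-→d3:-→d4:-→d5:-→d6:-→d7:-→d8:-→d9:-→d10:-→d11:-→d12:-→d13:-→d14:-→d15:-→d16:H2  best=H2
  + 57.248.66.32/28 (H0) depth=28
  ? 72.227.0.7  path d0:-→d1:H0→d2:-→d3:-→d4:-→d5:-→d6:-→d7:-→d8:-→d9:-→d10:-→d11:-→d12:-→d13:-→d14:-→d15:-→d16:H2  best=H2
  + 57.248.66.40/32 (H1) depth=32
  + 72.227.125.0/24 (H2) depth=24
  + 0.0.0.0/0 (H0) depth=0
  ? 99.158.209.15  path d0:H0→d1:H0→d2:-  best=H0
  + 72.227.112.0/20 (H1) depth=20
  del 57.248.66.40/32 (clear depth 32)
  ? 111.40.189.160  path d0:H0→d1:H0→d2:-  best=H0
  del 72.227.0.0/16 (clear depth 16)
  + 57.248.64.0/20 (H1) depth=20
  + 72.227.112.0/20 (H2) depth=20
  del 72.227.112.0/20 (clear depth 20)

== LOOKUPS ==
["H2","H2","H2","H0","H0"]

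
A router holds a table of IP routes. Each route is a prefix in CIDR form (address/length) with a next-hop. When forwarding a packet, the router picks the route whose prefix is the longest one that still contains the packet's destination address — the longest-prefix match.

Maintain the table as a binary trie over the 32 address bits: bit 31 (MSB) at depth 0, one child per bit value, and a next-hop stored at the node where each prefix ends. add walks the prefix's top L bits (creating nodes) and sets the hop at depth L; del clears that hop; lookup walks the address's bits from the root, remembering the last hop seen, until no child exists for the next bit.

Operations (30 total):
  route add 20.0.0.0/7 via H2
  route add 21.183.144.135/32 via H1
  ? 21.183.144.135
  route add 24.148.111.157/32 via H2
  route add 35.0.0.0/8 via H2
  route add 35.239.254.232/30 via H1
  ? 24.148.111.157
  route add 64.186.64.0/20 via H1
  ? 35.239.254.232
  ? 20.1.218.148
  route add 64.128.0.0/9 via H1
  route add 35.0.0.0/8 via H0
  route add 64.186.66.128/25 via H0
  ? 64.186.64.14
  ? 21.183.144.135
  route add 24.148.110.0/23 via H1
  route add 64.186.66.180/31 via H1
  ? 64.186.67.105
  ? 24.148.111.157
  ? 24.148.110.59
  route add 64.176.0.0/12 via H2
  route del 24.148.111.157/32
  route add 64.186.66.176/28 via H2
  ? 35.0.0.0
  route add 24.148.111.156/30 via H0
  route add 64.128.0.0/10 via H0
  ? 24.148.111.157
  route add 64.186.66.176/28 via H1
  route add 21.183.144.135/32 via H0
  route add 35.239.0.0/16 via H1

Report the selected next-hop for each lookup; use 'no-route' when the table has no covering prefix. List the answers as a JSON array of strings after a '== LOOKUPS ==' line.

Trace:
  + 20.0.0.0/7 (H2) depth=7
  + 21.183.144.135/32 (H1) depth=32
  ? 21.183.144.135  path d0:-→d1:-→d2:-→d3:-→d4:-→d5:-→d6:-→d7:H2→d8:-→d9:-→d10:-→d11:-→d12:-→d13:-→d14:-→d15:-→d16:-→d17:-→d18:-→d19:-→d20:-→d21:-→d22:-→d23:-→d24:-→d25:-→d26:-→d27:-→d28:-→d29:-→d30:-→d31:-→d32:H1  best=H1
  + 24.148.111.157/32 (H2) depth=32
  + 35.0.0.0/8 (H2) depth=8
  + 35.239.254.232/30 (H1) depth=30
  ? 24.148.111.157  path d0:-→d1:-→d2:-→d3:-→d4:-→d5:-→d6:-→d7:-→d8:-→d9:-→d10:-→d11:-→d12:-→d13:-→d14:-→d15:-→d16:-→d17:-→d18:-→d19:-→d20:-→d21:-→d22:-→d23:-→d24:-→d25:-→d26:-→d27:-→d28:-→d29:-→d30:-→d31:-→d32:H2  best=H2
  + 64.186.64.0/20 (H1) depth=20
  ? 35.239.254.232  path d0:-→d1:-→d2:-→d3:-→d4:-→d5:-→d6:-→d7:-→d8:H2→d9:-→d10:-→d11:-→d12:-→d13:-→d14:-→d15:-→d16:-→d17:-→d18:-→d19:-→d20:-→d21:-→d22:-→d23:-→d24:-→d25:-→d26:-→d27:-→d28:-→d29:-→d30:H1  best=H1
  ? 20.1.218.148  path d0:-→d1:-→d2:-→d3:-→d4:-→d5:-→d6:-→d7:H2  best=H2
  + 64.128.0.0/9 (H1) depth=9
  + 35.0.0.0/8 (H0) depth=8
  + 64.186.66.128/25 (H0) depth=25
  ? 64.186.64.14  path d0:-→d1:-→d2:-→d3:-→d4:-→d5:-→d6:-→d7:-→d8:-→d9:H1→d10:-→d11:-→d12:-→d13:-→d14:-→d15:-→d16:-→d17:-→d18:-→d19:-→d20:H1→d21:-→d22:-  best=H1
  ? 21.183.144.135  path d0:-→d1:-→d2:-→d3:-→d4:-→d5:-→d6:-→d7:H2→d8:-→d9:-→d10:-→d11:-→d12:-→d13:-→d14:-→d15:-→d16:-→d17:-→d18:-→d19:-→d20:-→d21:-→d22:-→d23:-→d24:-→d25:-→d26:-→d27:-→d28:-→d29:-→d30:-→d31:-→d32:H1  best=H1
  + 24.148.110.0/23 (H1) depth=23
  + 64.186.66.180/31 (H1) depth=31
  ? 64.186.67.105  path d0:-→d1:-→d2:-→d3:-→d4:-→d5:-→d6:-→d7:-→d8:-→d9:H1→d10:-→d11:-→d12:-→d13:-→d14:-→d15:-→d16:-→d17:-→d18:-→d19:-→d20:H1→d21:-→d22:-→d23:-  best=H1
  ? 24.148.111.157  path d0:-→d1:-→d2:-→d3:-→d4:-→d5:-→d6:-→d7:-→d8:-→d9:-→d10:-→d11:-→d12:-→d13:-→d14:-→d15:-→d16:-→d17:-→d18:-→d19:-→d20:-→d21:-→d22:-→d23:H1→d24:-→d25:-→d26:-→d27:-→d28:-→d29:-→d30:-→d31:-→d32:H2  best=H2
  ? 24.148.110.59  path d0:-→d1:-→d2:-→d3:-→d4:-→d5:-→d6:-→d7:-→d8:-→d9:-→d10:-→d11:-→d12:-→d13:-→d14:-→d15:-→d16:-→d17:-→d18:-→d19:-→d20:-→d21:-→d22:-→d23:H1  best=H1
  + 64.176.0.0/12 (H2) depth=12
  - 24.148.111.157/32 clear@32
  + 64.186.66.176/28 (H2) depth=28
  ? 35.0.0.0  path d0:-→d1:-→d2:-→d3:-→d4:-→d5:-→d6:-→d7:-→d8:H0  best=H0
  + 24.148.111.156/30 (H0) depth=30
  + 64.128.0.0/10 (H0) depth=10
  ? 24.148.111.157  path d0:-→d1:-→d2:-→d3:-→d4:-→d5:-→d6:-→d7:-→d8:-→d9:-→d10:-→d11:-→d12:-→d13:-→d14:-→d15:-→d16:-→d17:-→d18:-→d19:-→d20:-→d21:-→d22:-→d23:H1→d24:-→d25:-→d26:-→d27:-→d28:-→d29:-→d30:H0→d31:-→d32:-  best=H0
  + 64.186.66.176/28 (H1) depth=28
  + 21.183.144.135/32 (H0) depth=32
  + 35.239.0.0/16 (H1) depth=16

== LOOKUPS ==
["H1","H2","H1","H2","H1","H1","H1","H2","H1","H0","H0"]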